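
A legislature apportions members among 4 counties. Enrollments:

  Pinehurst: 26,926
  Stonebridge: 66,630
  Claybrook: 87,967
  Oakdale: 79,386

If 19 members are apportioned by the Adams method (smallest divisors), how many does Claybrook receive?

6

Standard divisor 260909/19 ≈ 13732.053; standard quotas: Pinehurst 1.961, Stonebridge 4.852, Claybrook 6.406, Oakdale 5.781.
Rounding up gives 2, 5, 7, 6 = 20 seats, so the divisor must be adjusted.
With modified divisor 15300: modified quotas Pinehurst 1.760, Stonebridge 4.355, Claybrook 5.749, Oakdale 5.189.
Rounding up: Pinehurst 2, Stonebridge 5, Claybrook 6, Oakdale 6 (total 19).
Claybrook receives 6.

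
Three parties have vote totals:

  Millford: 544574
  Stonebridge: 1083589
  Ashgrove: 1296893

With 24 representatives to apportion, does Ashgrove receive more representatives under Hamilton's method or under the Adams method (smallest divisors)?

Hamilton: Millford 4, Stonebridge 9, Ashgrove 11.
Adams: Millford 5, Stonebridge 9, Ashgrove 10.
Ashgrove gets 11 under Hamilton and 10 under Adams.

Hamilton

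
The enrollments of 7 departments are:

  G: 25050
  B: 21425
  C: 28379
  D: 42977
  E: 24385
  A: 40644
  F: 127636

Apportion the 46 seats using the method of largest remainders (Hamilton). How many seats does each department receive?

G=4, B=3, C=4, D=6, E=4, A=6, F=19

Standard divisor: 310496 ÷ 46 ≈ 6749.913.
Standard quotas: G 3.7112, B 3.1741, C 4.2044, D 6.3670, E 3.6126, A 6.0214, F 18.9093.
Lower quotas: G 3, B 3, C 4, D 6, E 3, A 6, F 18 (sum 43, leaving 3 seats).
Remainders in descending order: F 0.9093, G 0.7112, E 0.6126, D 0.3670, C 0.2044, B 0.1741, A 0.0214.
Largest remainders: F, G, E receive the extra seats.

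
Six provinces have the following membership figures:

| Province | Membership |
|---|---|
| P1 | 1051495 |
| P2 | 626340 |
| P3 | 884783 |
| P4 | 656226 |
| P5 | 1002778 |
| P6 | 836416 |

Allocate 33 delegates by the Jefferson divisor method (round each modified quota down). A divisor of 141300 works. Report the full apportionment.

P1 7, P2 4, P3 6, P4 4, P5 7, P6 5

With modified divisor 141300: modified quotas P1 7.442, P2 4.433, P3 6.262, P4 4.644, P5 7.097, P6 5.919.
Rounding down: P1 7, P2 4, P3 6, P4 4, P5 7, P6 5 (total 33).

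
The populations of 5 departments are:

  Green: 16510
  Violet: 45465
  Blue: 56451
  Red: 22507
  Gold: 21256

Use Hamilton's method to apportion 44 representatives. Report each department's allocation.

Green 5, Violet 12, Blue 15, Red 6, Gold 6

Standard divisor: 162189 ÷ 44 ≈ 3686.114.
Standard quotas: Green 4.4790, Violet 12.3341, Blue 15.3145, Red 6.1059, Gold 5.7665.
Lower quotas: Green 4, Violet 12, Blue 15, Red 6, Gold 5 (sum 42, leaving 2 seats).
Remainders in descending order: Gold 0.7665, Green 0.4790, Violet 0.3341, Blue 0.3145, Red 0.1059.
The surplus seats go to Gold, Green.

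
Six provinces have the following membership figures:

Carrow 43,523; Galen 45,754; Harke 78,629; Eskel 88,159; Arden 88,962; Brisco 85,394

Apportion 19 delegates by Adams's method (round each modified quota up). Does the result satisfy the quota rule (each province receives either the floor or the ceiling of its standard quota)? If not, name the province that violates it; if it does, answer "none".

Standard quotas: Carrow 1.921, Galen 2.020, Harke 3.471, Eskel 3.892, Arden 3.927, Brisco 3.770.
Adams allocation: Carrow 2, Galen 2, Harke 3, Eskel 4, Arden 4, Brisco 4.
Every allocation lies between the lower and upper quota.

none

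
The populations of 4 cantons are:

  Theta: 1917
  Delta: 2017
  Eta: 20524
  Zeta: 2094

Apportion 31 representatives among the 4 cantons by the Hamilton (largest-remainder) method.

Total 26552; standard divisor 26552/31 ≈ 856.516.
Standard quotas: Theta 2.2381, Delta 2.3549, Eta 23.9622, Zeta 2.4448.
Lower quotas: Theta 2, Delta 2, Eta 23, Zeta 2 (sum 29, leaving 2 seats).
Remainders in descending order: Eta 0.9622, Zeta 0.4448, Delta 0.3549, Theta 0.2381.
The surplus seats go to Eta, Zeta.

Theta 2, Delta 2, Eta 24, Zeta 3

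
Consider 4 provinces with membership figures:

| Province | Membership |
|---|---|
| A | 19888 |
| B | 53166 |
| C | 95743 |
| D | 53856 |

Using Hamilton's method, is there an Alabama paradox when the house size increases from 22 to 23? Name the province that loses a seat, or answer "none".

none

At 22 seats: A 2, B 5, C 10, D 5.
At 23 seats: A 2, B 5, C 10, D 6.
No province's allocation decreased.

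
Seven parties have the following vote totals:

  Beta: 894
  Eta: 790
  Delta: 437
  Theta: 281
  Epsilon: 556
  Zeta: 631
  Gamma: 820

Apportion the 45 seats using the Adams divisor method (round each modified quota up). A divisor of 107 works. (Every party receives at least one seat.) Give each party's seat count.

With modified divisor 107: modified quotas Beta 8.355, Eta 7.383, Delta 4.084, Theta 2.626, Epsilon 5.196, Zeta 5.897, Gamma 7.664.
Rounding up: Beta 9, Eta 8, Delta 5, Theta 3, Epsilon 6, Zeta 6, Gamma 8 (total 45).

Beta: 9, Eta: 8, Delta: 5, Theta: 3, Epsilon: 6, Zeta: 6, Gamma: 8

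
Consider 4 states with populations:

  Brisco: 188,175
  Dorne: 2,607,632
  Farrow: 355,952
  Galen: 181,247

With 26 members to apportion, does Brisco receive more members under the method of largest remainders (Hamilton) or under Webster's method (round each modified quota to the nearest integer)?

Hamilton: Brisco 2, Dorne 20, Farrow 3, Galen 1.
Webster: Brisco 1, Dorne 21, Farrow 3, Galen 1.
Brisco gets 2 under Hamilton and 1 under Webster.

Hamilton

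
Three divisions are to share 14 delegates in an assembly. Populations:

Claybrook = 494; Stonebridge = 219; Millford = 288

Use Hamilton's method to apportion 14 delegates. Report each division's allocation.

Claybrook 7, Stonebridge 3, Millford 4

The standard divisor is 1001/14 ≈ 71.5.
Standard quotas: Claybrook 6.909, Stonebridge 3.063, Millford 4.028.
Lower quotas: Claybrook 6, Stonebridge 3, Millford 4 (sum 13, leaving 1 seat).
Remainders in descending order: Claybrook 0.909, Stonebridge 0.063, Millford 0.028.
The surplus seat goes to Claybrook.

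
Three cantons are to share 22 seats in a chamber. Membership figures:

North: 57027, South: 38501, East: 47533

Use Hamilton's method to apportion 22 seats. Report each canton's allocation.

North=9, South=6, East=7

Total 143061; standard divisor 143061/22 ≈ 6502.773.
Standard quotas: North 8.7696, South 5.9207, East 7.3097.
Lower quotas: North 8, South 5, East 7 (sum 20, leaving 2 seats).
Remainders in descending order: South 0.9207, North 0.7696, East 0.3097.
The surplus seats go to South, North.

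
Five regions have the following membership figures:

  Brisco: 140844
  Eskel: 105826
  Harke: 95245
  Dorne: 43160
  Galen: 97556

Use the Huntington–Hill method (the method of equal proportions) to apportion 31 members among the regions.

With divisor 15691: modified quotas Brisco 8.976, Eskel 6.744, Harke 6.070, Dorne 2.751, Galen 6.217.
Geometric-mean thresholds: Brisco √(8·9)=8.485, Eskel √(6·7)=6.481, Harke √(6·7)=6.481, Dorne √(2·3)=2.449, Galen √(6·7)=6.481.
Each quota rounded against its threshold gives Brisco 9, Eskel 7, Harke 6, Dorne 3, Galen 6 (total 31).

Brisco=9, Eskel=7, Harke=6, Dorne=3, Galen=6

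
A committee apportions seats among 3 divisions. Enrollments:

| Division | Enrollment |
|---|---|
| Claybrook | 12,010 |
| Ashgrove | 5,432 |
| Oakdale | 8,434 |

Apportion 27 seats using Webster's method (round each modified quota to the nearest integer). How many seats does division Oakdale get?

Standard divisor 25876/27 ≈ 958.37; standard quotas: Claybrook 12.532, Ashgrove 5.668, Oakdale 8.800.
Rounding to the nearest integer gives 13, 6, 9 = 28 seats, so the divisor must be adjusted.
With modified divisor 970: modified quotas Claybrook 12.381, Ashgrove 5.600, Oakdale 8.695.
Rounding to the nearest integer: Claybrook 12, Ashgrove 6, Oakdale 9 (total 27).
Oakdale receives 9.

9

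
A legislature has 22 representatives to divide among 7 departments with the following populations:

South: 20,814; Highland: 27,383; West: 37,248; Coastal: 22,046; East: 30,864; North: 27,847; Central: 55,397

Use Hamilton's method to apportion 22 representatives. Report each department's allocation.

Total 221599; standard divisor 221599/22 ≈ 10072.682.
Standard quotas: South 2.0664, Highland 2.7185, West 3.6979, Coastal 2.1887, East 3.0641, North 2.7646, Central 5.4997.
Lower quotas: South 2, Highland 2, West 3, Coastal 2, East 3, North 2, Central 5 (sum 19, leaving 3 seats).
Remainders in descending order: North 0.7646, Highland 0.7185, West 0.6979, Central 0.4997, Coastal 0.1887, South 0.0664, East 0.0641.
The surplus seats go to North, Highland, West.

South: 2, Highland: 3, West: 4, Coastal: 2, East: 3, North: 3, Central: 5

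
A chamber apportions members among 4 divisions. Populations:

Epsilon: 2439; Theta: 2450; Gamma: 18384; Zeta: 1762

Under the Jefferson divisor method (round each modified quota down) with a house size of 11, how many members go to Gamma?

Standard divisor 25035/11 ≈ 2275.909; standard quotas: Epsilon 1.072, Theta 1.076, Gamma 8.078, Zeta 0.774.
Rounding down gives 1, 1, 8, 0 = 10 seats, so the divisor must be adjusted.
With modified divisor 1900: modified quotas Epsilon 1.284, Theta 1.289, Gamma 9.676, Zeta 0.927.
Rounding down: Epsilon 1, Theta 1, Gamma 9, Zeta 0 (total 11).
Gamma receives 9.

9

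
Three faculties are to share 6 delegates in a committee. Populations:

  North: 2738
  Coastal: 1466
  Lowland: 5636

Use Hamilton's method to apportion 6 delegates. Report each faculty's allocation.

Total 9840; standard divisor 9840/6 = 1640.
Standard quotas: North 1.6695, Coastal 0.8939, Lowland 3.4366.
Lower quotas: North 1, Coastal 0, Lowland 3 (sum 4, leaving 2 seats).
Remainders in descending order: Coastal 0.8939, North 0.6695, Lowland 0.4366.
The surplus seats go to Coastal, North.

North=2; Coastal=1; Lowland=3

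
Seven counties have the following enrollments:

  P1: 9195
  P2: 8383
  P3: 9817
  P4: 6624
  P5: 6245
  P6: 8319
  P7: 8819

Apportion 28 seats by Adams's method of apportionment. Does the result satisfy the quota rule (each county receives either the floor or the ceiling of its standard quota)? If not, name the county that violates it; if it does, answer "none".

Standard quotas: P1 4.485, P2 4.089, P3 4.789, P4 3.231, P5 3.046, P6 4.058, P7 4.302.
Adams allocation: P1 5, P2 4, P3 5, P4 3, P5 3, P6 4, P7 4.
Every allocation lies between the lower and upper quota.

none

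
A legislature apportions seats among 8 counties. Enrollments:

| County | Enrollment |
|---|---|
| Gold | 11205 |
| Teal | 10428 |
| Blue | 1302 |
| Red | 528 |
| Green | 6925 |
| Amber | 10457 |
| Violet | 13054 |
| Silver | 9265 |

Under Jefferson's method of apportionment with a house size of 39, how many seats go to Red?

Standard divisor 63164/39 ≈ 1619.59; standard quotas: Gold 6.918, Teal 6.439, Blue 0.804, Red 0.326, Green 4.276, Amber 6.457, Violet 8.060, Silver 5.721.
Rounding down gives 6, 6, 0, 0, 4, 6, 8, 5 = 35 seats, so the divisor must be adjusted.
With modified divisor 1470: modified quotas Gold 7.622, Teal 7.094, Blue 0.886, Red 0.359, Green 4.711, Amber 7.114, Violet 8.880, Silver 6.303.
Rounding down: Gold 7, Teal 7, Blue 0, Red 0, Green 4, Amber 7, Violet 8, Silver 6 (total 39).
Red receives 0.

0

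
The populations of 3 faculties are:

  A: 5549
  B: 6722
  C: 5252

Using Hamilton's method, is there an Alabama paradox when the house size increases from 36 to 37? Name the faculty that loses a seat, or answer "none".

none

At 36 seats: A 11, B 14, C 11.
At 37 seats: A 12, B 14, C 11.
No faculty's allocation decreased.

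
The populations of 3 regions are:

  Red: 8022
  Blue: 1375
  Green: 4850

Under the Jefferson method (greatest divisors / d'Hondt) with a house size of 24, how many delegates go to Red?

14

Standard divisor 14247/24 ≈ 593.625; standard quotas: Red 13.514, Blue 2.316, Green 8.170.
Rounding down gives 13, 2, 8 = 23 seats, so the divisor must be adjusted.
With modified divisor 560: modified quotas Red 14.325, Blue 2.455, Green 8.661.
Rounding down: Red 14, Blue 2, Green 8 (total 24).
Red receives 14.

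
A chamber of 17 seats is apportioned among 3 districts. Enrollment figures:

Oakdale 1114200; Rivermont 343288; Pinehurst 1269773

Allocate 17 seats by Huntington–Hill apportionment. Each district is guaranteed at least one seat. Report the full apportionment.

Oakdale 7, Rivermont 2, Pinehurst 8

With divisor 159662: modified quotas Oakdale 6.978, Rivermont 2.150, Pinehurst 7.953.
Geometric-mean thresholds: Oakdale √(6·7)=6.481, Rivermont √(2·3)=2.449, Pinehurst √(7·8)=7.483.
Each quota rounded against its threshold gives Oakdale 7, Rivermont 2, Pinehurst 8 (total 17).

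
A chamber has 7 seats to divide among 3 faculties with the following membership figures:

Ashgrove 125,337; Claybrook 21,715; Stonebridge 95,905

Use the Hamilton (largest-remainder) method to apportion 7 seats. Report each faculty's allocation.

Standard divisor: 242957 ÷ 7 ≈ 34708.143.
Standard quotas: Ashgrove 3.6112, Claybrook 0.6256, Stonebridge 2.7632.
Lower quotas: Ashgrove 3, Claybrook 0, Stonebridge 2 (sum 5, leaving 2 seats).
Remainders in descending order: Stonebridge 0.7632, Claybrook 0.6256, Ashgrove 0.6112.
Largest remainders: Stonebridge, Claybrook receive the extra seats.

Ashgrove=3, Claybrook=1, Stonebridge=3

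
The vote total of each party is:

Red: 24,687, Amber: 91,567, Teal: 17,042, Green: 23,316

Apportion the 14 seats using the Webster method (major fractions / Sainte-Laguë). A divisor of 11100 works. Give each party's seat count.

Red 2, Amber 8, Teal 2, Green 2

With modified divisor 11100: modified quotas Red 2.224, Amber 8.249, Teal 1.535, Green 2.101.
Rounding to the nearest integer: Red 2, Amber 8, Teal 2, Green 2 (total 14).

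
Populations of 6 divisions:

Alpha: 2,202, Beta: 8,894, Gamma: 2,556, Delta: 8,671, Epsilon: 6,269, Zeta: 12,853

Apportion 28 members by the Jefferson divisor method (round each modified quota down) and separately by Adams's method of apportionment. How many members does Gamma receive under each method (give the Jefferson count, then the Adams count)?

Jefferson: Alpha 1, Beta 6, Gamma 1, Delta 6, Epsilon 4, Zeta 10.
Adams: Alpha 2, Beta 6, Gamma 2, Delta 6, Epsilon 4, Zeta 8.
Gamma gets 1 under Jefferson and 2 under Adams.

1 and 2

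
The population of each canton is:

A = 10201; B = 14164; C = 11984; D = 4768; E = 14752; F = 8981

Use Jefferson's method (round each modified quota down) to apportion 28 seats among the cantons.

Standard divisor 64850/28 ≈ 2316.071; standard quotas: A 4.404, B 6.116, C 5.174, D 2.059, E 6.369, F 3.878.
Rounding down gives 4, 6, 5, 2, 6, 3 = 26 seats, so the divisor must be adjusted.
With modified divisor 2100: modified quotas A 4.858, B 6.745, C 5.707, D 2.270, E 7.025, F 4.277.
Rounding down: A 4, B 6, C 5, D 2, E 7, F 4 (total 28).

A: 4; B: 6; C: 5; D: 2; E: 7; F: 4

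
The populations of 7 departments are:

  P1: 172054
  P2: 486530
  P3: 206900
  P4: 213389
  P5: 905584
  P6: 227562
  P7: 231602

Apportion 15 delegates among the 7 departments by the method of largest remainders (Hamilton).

P1 1, P2 3, P3 1, P4 1, P5 6, P6 1, P7 2

The standard divisor is 2443621/15 ≈ 162908.067.
Standard quotas: P1 1.0561, P2 2.9865, P3 1.2700, P4 1.3099, P5 5.5589, P6 1.3969, P7 1.4217.
Lower quotas: P1 1, P2 2, P3 1, P4 1, P5 5, P6 1, P7 1 (sum 12, leaving 3 seats).
Remainders in descending order: P2 0.9865, P5 0.5589, P7 0.4217, P6 0.3969, P4 0.3099, P3 0.2700, P1 0.0561.
Largest remainders: P2, P5, P7 receive the extra seats.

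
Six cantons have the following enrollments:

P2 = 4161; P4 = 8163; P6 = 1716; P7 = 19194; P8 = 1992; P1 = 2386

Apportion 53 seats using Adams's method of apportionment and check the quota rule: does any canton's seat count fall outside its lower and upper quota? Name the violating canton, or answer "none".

Standard quotas: P2 5.863, P4 11.503, P6 2.418, P7 27.047, P8 2.807, P1 3.362.
Adams allocation: P2 6, P4 11, P6 3, P7 26, P8 3, P1 4.
P7 has quota 27.047 (lower 27, upper 28) but receives 26 — outside the quota interval.

P7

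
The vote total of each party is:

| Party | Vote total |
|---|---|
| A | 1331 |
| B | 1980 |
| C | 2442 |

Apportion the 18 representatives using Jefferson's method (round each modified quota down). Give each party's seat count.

A 4, B 6, C 8

Standard divisor 5753/18 ≈ 319.611; standard quotas: A 4.164, B 6.195, C 7.641.
Rounding down gives 4, 6, 7 = 17 seats, so the divisor must be adjusted.
With modified divisor 300: modified quotas A 4.437, B 6.600, C 8.140.
Rounding down: A 4, B 6, C 8 (total 18).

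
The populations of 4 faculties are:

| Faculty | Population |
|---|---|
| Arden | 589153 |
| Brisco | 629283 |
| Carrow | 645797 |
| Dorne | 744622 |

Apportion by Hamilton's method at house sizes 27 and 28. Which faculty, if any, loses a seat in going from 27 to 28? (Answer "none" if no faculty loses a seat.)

none

At 27 seats: Arden 6, Brisco 6, Carrow 7, Dorne 8.
At 28 seats: Arden 6, Brisco 7, Carrow 7, Dorne 8.
No faculty's allocation decreased.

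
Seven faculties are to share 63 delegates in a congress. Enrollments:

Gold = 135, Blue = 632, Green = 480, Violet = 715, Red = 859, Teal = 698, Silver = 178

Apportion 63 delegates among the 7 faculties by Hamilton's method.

Gold 2, Blue 11, Green 8, Violet 12, Red 15, Teal 12, Silver 3

Total 3697; standard divisor 3697/63 ≈ 58.683.
Standard quotas: Gold 2.301, Blue 10.770, Green 8.180, Violet 12.184, Red 14.638, Teal 11.895, Silver 3.033.
Lower quotas: Gold 2, Blue 10, Green 8, Violet 12, Red 14, Teal 11, Silver 3 (sum 60, leaving 3 seats).
Remainders in descending order: Teal 0.895, Blue 0.770, Red 0.638, Gold 0.301, Violet 0.184, Green 0.180, Silver 0.033.
Largest remainders: Teal, Blue, Red receive the extra seats.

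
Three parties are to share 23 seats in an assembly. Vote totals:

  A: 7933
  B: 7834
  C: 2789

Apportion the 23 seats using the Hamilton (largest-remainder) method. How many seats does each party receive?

A 10, B 10, C 3

Standard divisor: 18556 ÷ 23 ≈ 806.783.
Standard quotas: A 9.8329, B 9.7102, C 3.4569.
Lower quotas: A 9, B 9, C 3 (sum 21, leaving 2 seats).
Remainders in descending order: A 0.8329, B 0.7102, C 0.4569.
The surplus seats go to A, B.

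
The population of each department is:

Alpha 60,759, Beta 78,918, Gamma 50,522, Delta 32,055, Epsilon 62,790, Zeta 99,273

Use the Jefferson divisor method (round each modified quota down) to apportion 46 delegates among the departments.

Alpha 7, Beta 10, Gamma 6, Delta 4, Epsilon 7, Zeta 12

Standard divisor 384317/46 ≈ 8354.717; standard quotas: Alpha 7.272, Beta 9.446, Gamma 6.047, Delta 3.837, Epsilon 7.516, Zeta 11.882.
Rounding down gives 7, 9, 6, 3, 7, 11 = 43 seats, so the divisor must be adjusted.
With modified divisor 7870: modified quotas Alpha 7.720, Beta 10.028, Gamma 6.420, Delta 4.073, Epsilon 7.978, Zeta 12.614.
Rounding down: Alpha 7, Beta 10, Gamma 6, Delta 4, Epsilon 7, Zeta 12 (total 46).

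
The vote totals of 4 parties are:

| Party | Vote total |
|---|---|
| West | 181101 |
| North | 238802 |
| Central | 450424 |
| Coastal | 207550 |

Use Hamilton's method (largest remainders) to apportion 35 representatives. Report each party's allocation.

The standard divisor is 1077877/35 ≈ 30796.486.
Standard quotas: West 5.8806, North 7.7542, Central 14.6258, Coastal 6.7394.
Lower quotas: West 5, North 7, Central 14, Coastal 6 (sum 32, leaving 3 seats).
Remainders in descending order: West 0.8806, North 0.7542, Coastal 0.7394, Central 0.6258.
Largest remainders: West, North, Coastal receive the extra seats.

West: 6, North: 8, Central: 14, Coastal: 7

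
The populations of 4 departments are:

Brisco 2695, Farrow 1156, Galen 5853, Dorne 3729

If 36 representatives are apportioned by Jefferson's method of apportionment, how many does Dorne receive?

10

Standard divisor 13433/36 ≈ 373.139; standard quotas: Brisco 7.223, Farrow 3.098, Galen 15.686, Dorne 9.994.
Rounding down gives 7, 3, 15, 9 = 34 seats, so the divisor must be adjusted.
With modified divisor 360: modified quotas Brisco 7.486, Farrow 3.211, Galen 16.258, Dorne 10.358.
Rounding down: Brisco 7, Farrow 3, Galen 16, Dorne 10 (total 36).
Dorne receives 10.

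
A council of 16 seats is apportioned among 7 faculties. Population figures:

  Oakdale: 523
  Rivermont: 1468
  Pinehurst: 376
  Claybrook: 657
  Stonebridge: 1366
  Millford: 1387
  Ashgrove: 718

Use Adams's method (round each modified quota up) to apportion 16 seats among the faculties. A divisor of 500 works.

With modified divisor 500: modified quotas Oakdale 1.046, Rivermont 2.936, Pinehurst 0.752, Claybrook 1.314, Stonebridge 2.732, Millford 2.774, Ashgrove 1.436.
Rounding up: Oakdale 2, Rivermont 3, Pinehurst 1, Claybrook 2, Stonebridge 3, Millford 3, Ashgrove 2 (total 16).

Oakdale=2, Rivermont=3, Pinehurst=1, Claybrook=2, Stonebridge=3, Millford=3, Ashgrove=2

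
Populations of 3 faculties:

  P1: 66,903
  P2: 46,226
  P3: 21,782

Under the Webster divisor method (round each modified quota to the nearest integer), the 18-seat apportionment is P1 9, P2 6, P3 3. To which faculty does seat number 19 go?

P2

Priority for the next seat is population ÷ (current seats + 0.5).
Priorities: P1 7042.421, P2 7111.692, P3 6223.429.
Highest priority: P2.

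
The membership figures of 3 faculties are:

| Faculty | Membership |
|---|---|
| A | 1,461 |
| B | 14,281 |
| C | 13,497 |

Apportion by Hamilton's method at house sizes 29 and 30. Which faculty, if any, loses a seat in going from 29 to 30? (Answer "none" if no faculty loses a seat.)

At 29 seats: A 2, B 14, C 13.
At 30 seats: A 1, B 15, C 14.
A drops from 2 to 1.

A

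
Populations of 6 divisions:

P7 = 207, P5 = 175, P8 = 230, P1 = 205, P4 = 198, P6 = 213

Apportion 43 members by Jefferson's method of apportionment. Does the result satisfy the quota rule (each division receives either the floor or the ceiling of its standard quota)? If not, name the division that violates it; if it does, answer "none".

Standard quotas: P7 7.248, P5 6.128, P8 8.054, P1 7.178, P4 6.933, P6 7.458.
Jefferson allocation: P7 7, P5 6, P8 8, P1 7, P4 7, P6 8.
Every allocation lies between the lower and upper quota.

none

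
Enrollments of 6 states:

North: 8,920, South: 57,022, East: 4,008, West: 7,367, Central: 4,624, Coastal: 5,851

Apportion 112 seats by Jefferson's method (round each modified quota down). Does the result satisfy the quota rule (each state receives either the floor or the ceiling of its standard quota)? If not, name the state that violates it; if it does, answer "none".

Standard quotas: North 11.380, South 72.745, East 5.113, West 9.398, Central 5.899, Coastal 7.464.
Jefferson allocation: North 11, South 74, East 5, West 9, Central 6, Coastal 7.
South has quota 72.745 (lower 72, upper 73) but receives 74 — outside the quota interval.

South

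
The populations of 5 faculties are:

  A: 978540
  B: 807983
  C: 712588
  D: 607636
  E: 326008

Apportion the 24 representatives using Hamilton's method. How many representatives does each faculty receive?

A 7; B 6; C 5; D 4; E 2

Standard divisor: 3432755 ÷ 24 ≈ 143031.458.
Standard quotas: A 6.8414, B 5.6490, C 4.9820, D 4.2483, E 2.2793.
Lower quotas: A 6, B 5, C 4, D 4, E 2 (sum 21, leaving 3 seats).
Remainders in descending order: C 0.9820, A 0.8414, B 0.6490, E 0.2793, D 0.2483.
Largest remainders: C, A, B receive the extra seats.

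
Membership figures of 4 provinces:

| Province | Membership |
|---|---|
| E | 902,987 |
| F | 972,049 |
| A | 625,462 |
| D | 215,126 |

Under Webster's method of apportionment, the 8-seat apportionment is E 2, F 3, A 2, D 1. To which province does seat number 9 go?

E

Priority for the next seat is population ÷ (current seats + 0.5).
Priorities: E 361194.800, F 277728.286, A 250184.800, D 143417.333.
Highest priority: E.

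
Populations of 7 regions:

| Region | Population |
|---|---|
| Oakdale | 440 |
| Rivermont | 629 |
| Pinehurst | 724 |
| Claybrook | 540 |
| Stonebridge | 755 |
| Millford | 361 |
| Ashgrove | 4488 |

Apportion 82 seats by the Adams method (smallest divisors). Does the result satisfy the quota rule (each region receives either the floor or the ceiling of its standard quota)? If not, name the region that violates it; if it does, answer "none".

Ashgrove

Standard quotas: Oakdale 4.546, Rivermont 6.498, Pinehurst 7.480, Claybrook 5.579, Stonebridge 7.800, Millford 3.730, Ashgrove 46.367.
Adams allocation: Oakdale 5, Rivermont 7, Pinehurst 8, Claybrook 6, Stonebridge 8, Millford 4, Ashgrove 44.
Ashgrove has quota 46.367 (lower 46, upper 47) but receives 44 — outside the quota interval.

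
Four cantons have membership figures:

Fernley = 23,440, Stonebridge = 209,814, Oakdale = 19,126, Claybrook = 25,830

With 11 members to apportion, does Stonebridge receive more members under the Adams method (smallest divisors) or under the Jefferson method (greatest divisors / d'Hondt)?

Adams: Fernley 1, Stonebridge 8, Oakdale 1, Claybrook 1.
Jefferson: Fernley 1, Stonebridge 9, Oakdale 0, Claybrook 1.
Stonebridge gets 8 under Adams and 9 under Jefferson.

Jefferson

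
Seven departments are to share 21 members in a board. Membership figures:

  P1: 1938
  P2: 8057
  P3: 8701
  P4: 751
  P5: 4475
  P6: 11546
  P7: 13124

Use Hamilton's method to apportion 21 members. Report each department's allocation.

P1: 1, P2: 3, P3: 4, P4: 0, P5: 2, P6: 5, P7: 6

The standard divisor is 48592/21 ≈ 2313.905.
Standard quotas: P1 0.8375, P2 3.4820, P3 3.7603, P4 0.3246, P5 1.9340, P6 4.9898, P7 5.6718.
Lower quotas: P1 0, P2 3, P3 3, P4 0, P5 1, P6 4, P7 5 (sum 16, leaving 5 seats).
Remainders in descending order: P6 0.9898, P5 0.9340, P1 0.8375, P3 0.7603, P7 0.6718, P2 0.4820, P4 0.3246.
The surplus seats go to P6, P5, P1, P3, P7.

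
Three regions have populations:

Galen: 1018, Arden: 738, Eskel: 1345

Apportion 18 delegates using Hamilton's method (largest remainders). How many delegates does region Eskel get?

8

Standard divisor: 3101 ÷ 18 ≈ 172.278.
Standard quotas: Galen 5.909, Arden 4.284, Eskel 7.807.
Lower quotas: Galen 5, Arden 4, Eskel 7 (sum 16, leaving 2 seats).
Remainders in descending order: Galen 0.909, Eskel 0.807, Arden 0.284.
Largest remainders: Galen, Eskel receive the extra seats.
Eskel receives 8.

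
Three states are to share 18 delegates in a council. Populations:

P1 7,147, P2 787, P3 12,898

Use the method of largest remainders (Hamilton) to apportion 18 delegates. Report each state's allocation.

P1: 6; P2: 1; P3: 11

The standard divisor is 20832/18 ≈ 1157.333.
Standard quotas: P1 6.1754, P2 0.6800, P3 11.1446.
Lower quotas: P1 6, P2 0, P3 11 (sum 17, leaving 1 seat).
Remainders in descending order: P2 0.6800, P1 0.1754, P3 0.1446.
Largest remainder: P2 receives the extra seat.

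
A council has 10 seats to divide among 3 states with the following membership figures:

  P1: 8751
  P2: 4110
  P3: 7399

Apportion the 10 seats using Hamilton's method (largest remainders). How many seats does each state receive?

P1 4, P2 2, P3 4

Total 20260; standard divisor 20260/10 = 2026.
Standard quotas: P1 4.3193, P2 2.0286, P3 3.6520.
Lower quotas: P1 4, P2 2, P3 3 (sum 9, leaving 1 seat).
Remainders in descending order: P3 0.6520, P1 0.3193, P2 0.0286.
The surplus seat goes to P3.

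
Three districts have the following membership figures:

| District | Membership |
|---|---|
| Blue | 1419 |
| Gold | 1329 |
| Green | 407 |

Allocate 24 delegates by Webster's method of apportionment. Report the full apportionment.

Blue: 11, Gold: 10, Green: 3

Standard divisor 3155/24 ≈ 131.458; standard quotas: Blue 10.794, Gold 10.110, Green 3.096.
Rounding to the nearest integer gives Blue 11, Gold 10, Green 3 — total 24, matching the house size, so no adjustment is needed.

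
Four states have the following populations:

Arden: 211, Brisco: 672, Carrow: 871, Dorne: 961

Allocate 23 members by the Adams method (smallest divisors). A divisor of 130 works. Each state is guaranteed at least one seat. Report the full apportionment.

With modified divisor 130: modified quotas Arden 1.623, Brisco 5.169, Carrow 6.700, Dorne 7.392.
Rounding up: Arden 2, Brisco 6, Carrow 7, Dorne 8 (total 23).

Arden=2, Brisco=6, Carrow=7, Dorne=8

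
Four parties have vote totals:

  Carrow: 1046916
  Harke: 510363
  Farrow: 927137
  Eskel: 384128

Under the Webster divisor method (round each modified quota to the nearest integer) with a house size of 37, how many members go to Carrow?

13

Standard divisor 2868544/37 ≈ 77528.216; standard quotas: Carrow 13.504, Harke 6.583, Farrow 11.959, Eskel 4.955.
Rounding to the nearest integer gives 14, 7, 12, 5 = 38 seats, so the divisor must be adjusted.
With modified divisor 78000: modified quotas Carrow 13.422, Harke 6.543, Farrow 11.886, Eskel 4.925.
Rounding to the nearest integer: Carrow 13, Harke 7, Farrow 12, Eskel 5 (total 37).
Carrow receives 13.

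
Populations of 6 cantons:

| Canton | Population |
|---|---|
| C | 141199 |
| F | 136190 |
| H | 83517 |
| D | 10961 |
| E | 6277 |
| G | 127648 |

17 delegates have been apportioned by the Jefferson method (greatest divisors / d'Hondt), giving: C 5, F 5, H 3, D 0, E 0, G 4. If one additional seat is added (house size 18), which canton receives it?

G

Priority for the next seat is population ÷ (current seats + 1).
Priorities: C 23533.167, F 22698.333, H 20879.250, D 10961.000, E 6277.000, G 25529.600.
Highest priority: G.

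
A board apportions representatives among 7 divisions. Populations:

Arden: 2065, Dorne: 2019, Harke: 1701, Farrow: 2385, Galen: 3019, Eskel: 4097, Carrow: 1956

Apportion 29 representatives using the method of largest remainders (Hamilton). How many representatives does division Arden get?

4

Total 17242; standard divisor 17242/29 ≈ 594.552.
Standard quotas: Arden 3.473, Dorne 3.396, Harke 2.861, Farrow 4.011, Galen 5.078, Eskel 6.891, Carrow 3.290.
Lower quotas: Arden 3, Dorne 3, Harke 2, Farrow 4, Galen 5, Eskel 6, Carrow 3 (sum 26, leaving 3 seats).
Remainders in descending order: Eskel 0.891, Harke 0.861, Arden 0.473, Dorne 0.396, Carrow 0.290, Galen 0.078, Farrow 0.011.
The surplus seats go to Eskel, Harke, Arden.
Arden receives 4.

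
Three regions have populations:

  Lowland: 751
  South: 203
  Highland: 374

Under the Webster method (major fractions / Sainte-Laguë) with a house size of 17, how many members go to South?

3

Standard divisor 1328/17 ≈ 78.118; standard quotas: Lowland 9.614, South 2.599, Highland 4.788.
Rounding to the nearest integer gives 10, 3, 5 = 18 seats, so the divisor must be adjusted.
With modified divisor 80: modified quotas Lowland 9.387, South 2.538, Highland 4.675.
Rounding to the nearest integer: Lowland 9, South 3, Highland 5 (total 17).
South receives 3.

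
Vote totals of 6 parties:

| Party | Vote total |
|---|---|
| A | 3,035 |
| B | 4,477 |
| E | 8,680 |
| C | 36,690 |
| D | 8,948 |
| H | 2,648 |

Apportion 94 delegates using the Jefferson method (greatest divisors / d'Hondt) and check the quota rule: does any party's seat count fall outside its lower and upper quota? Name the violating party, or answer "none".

C

Standard quotas: A 4.425, B 6.527, E 12.654, C 53.489, D 13.045, H 3.860.
Jefferson allocation: A 4, B 6, E 13, C 55, D 13, H 3.
C has quota 53.489 (lower 53, upper 54) but receives 55 — outside the quota interval.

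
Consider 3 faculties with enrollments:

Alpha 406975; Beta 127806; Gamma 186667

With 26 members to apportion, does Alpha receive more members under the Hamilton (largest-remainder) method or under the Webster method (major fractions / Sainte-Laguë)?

Hamilton: Alpha 15, Beta 4, Gamma 7.
Webster: Alpha 14, Beta 5, Gamma 7.
Alpha gets 15 under Hamilton and 14 under Webster.

Hamilton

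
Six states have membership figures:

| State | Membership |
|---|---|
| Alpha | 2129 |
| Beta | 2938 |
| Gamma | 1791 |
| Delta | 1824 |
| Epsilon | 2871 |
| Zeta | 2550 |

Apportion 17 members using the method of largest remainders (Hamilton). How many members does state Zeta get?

3

Standard divisor: 14103 ÷ 17 ≈ 829.588.
Standard quotas: Alpha 2.566, Beta 3.542, Gamma 2.159, Delta 2.199, Epsilon 3.461, Zeta 3.074.
Lower quotas: Alpha 2, Beta 3, Gamma 2, Delta 2, Epsilon 3, Zeta 3 (sum 15, leaving 2 seats).
Remainders in descending order: Alpha 0.566, Beta 0.542, Epsilon 0.461, Delta 0.199, Gamma 0.159, Zeta 0.074.
Largest remainders: Alpha, Beta receive the extra seats.
Zeta receives 3.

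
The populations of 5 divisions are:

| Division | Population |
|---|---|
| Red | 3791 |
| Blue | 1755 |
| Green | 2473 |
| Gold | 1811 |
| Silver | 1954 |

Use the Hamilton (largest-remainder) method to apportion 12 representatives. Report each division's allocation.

Red 4, Blue 2, Green 2, Gold 2, Silver 2

Total 11784; standard divisor 11784/12 = 982.
Standard quotas: Red 3.860, Blue 1.787, Green 2.518, Gold 1.844, Silver 1.990.
Lower quotas: Red 3, Blue 1, Green 2, Gold 1, Silver 1 (sum 8, leaving 4 seats).
Remainders in descending order: Silver 0.990, Red 0.860, Gold 0.844, Blue 0.787, Green 0.518.
Largest remainders: Silver, Red, Gold, Blue receive the extra seats.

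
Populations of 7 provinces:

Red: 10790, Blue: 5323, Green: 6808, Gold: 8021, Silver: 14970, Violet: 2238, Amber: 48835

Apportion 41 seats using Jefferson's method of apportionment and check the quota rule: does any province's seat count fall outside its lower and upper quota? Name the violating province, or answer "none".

Amber

Standard quotas: Red 4.561, Blue 2.250, Green 2.878, Gold 3.391, Silver 6.329, Violet 0.946, Amber 20.645.
Jefferson allocation: Red 4, Blue 2, Green 3, Gold 3, Silver 6, Violet 1, Amber 22.
Amber has quota 20.645 (lower 20, upper 21) but receives 22 — outside the quota interval.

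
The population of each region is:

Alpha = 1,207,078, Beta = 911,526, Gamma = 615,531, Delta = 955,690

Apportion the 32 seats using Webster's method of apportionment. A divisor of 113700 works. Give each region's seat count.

Alpha 11, Beta 8, Gamma 5, Delta 8

With modified divisor 113700: modified quotas Alpha 10.616, Beta 8.017, Gamma 5.414, Delta 8.405.
Rounding to the nearest integer: Alpha 11, Beta 8, Gamma 5, Delta 8 (total 32).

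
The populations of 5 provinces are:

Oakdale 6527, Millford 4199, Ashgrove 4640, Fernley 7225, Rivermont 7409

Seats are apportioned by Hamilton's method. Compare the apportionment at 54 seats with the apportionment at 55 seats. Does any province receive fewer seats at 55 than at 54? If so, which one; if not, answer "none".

At 54 seats: Oakdale 12, Millford 8, Ashgrove 8, Fernley 13, Rivermont 13.
At 55 seats: Oakdale 12, Millford 8, Ashgrove 8, Fernley 13, Rivermont 14.
No province's allocation decreased.

none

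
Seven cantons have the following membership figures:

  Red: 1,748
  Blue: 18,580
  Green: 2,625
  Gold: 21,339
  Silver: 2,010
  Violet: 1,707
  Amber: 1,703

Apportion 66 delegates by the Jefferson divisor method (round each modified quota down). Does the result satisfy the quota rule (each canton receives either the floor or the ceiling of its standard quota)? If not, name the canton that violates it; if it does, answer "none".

Standard quotas: Red 2.321, Blue 24.668, Green 3.485, Gold 28.331, Silver 2.669, Violet 2.266, Amber 2.261.
Jefferson allocation: Red 2, Blue 26, Green 3, Gold 29, Silver 2, Violet 2, Amber 2.
Blue has quota 24.668 (lower 24, upper 25) but receives 26 — outside the quota interval.

Blue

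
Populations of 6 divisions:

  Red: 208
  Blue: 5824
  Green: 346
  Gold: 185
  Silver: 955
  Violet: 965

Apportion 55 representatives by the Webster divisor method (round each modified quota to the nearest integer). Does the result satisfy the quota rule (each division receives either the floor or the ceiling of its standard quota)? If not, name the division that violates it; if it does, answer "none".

Standard quotas: Red 1.349, Blue 37.760, Green 2.243, Gold 1.199, Silver 6.192, Violet 6.257.
Webster allocation: Red 1, Blue 39, Green 2, Gold 1, Silver 6, Violet 6.
Blue has quota 37.760 (lower 37, upper 38) but receives 39 — outside the quota interval.

Blue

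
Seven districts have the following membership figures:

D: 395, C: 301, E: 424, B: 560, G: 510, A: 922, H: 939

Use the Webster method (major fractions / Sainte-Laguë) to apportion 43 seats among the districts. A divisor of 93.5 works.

D 4, C 3, E 5, B 6, G 5, A 10, H 10

With modified divisor 93.5: modified quotas D 4.225, C 3.219, E 4.535, B 5.989, G 5.455, A 9.861, H 10.043.
Rounding to the nearest integer: D 4, C 3, E 5, B 6, G 5, A 10, H 10 (total 43).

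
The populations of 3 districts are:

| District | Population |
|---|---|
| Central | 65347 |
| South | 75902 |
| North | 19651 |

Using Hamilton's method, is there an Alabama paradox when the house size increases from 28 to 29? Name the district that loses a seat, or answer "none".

North

At 28 seats: Central 11, South 13, North 4.
At 29 seats: Central 12, South 14, North 3.
North drops from 4 to 3.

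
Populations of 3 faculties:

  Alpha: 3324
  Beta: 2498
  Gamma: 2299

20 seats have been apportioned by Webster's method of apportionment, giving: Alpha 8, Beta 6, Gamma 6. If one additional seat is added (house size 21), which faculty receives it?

Priority for the next seat is population ÷ (current seats + 0.5).
Priorities: Alpha 391.059, Beta 384.308, Gamma 353.692.
Highest priority: Alpha.

Alpha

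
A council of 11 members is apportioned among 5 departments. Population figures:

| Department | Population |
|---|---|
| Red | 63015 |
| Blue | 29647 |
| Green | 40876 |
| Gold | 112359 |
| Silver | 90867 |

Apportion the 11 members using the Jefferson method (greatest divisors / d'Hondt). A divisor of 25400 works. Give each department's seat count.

With modified divisor 25400: modified quotas Red 2.481, Blue 1.167, Green 1.609, Gold 4.424, Silver 3.577.
Rounding down: Red 2, Blue 1, Green 1, Gold 4, Silver 3 (total 11).

Red: 2; Blue: 1; Green: 1; Gold: 4; Silver: 3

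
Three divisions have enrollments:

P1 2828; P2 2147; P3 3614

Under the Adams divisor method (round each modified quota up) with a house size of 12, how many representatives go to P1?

Standard divisor 8589/12 ≈ 715.75; standard quotas: P1 3.951, P2 3.000, P3 5.049.
Rounding up gives 4, 3, 6 = 13 seats, so the divisor must be adjusted.
With modified divisor 800: modified quotas P1 3.535, P2 2.684, P3 4.518.
Rounding up: P1 4, P2 3, P3 5 (total 12).
P1 receives 4.

4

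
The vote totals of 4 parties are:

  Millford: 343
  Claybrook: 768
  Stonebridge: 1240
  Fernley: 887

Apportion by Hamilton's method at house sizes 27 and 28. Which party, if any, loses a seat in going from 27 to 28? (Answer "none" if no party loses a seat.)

At 27 seats: Millford 3, Claybrook 7, Stonebridge 10, Fernley 7.
At 28 seats: Millford 3, Claybrook 6, Stonebridge 11, Fernley 8.
Claybrook drops from 7 to 6.

Claybrook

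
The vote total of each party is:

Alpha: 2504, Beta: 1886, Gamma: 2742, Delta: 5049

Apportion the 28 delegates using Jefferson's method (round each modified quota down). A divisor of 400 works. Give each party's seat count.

Alpha 6, Beta 4, Gamma 6, Delta 12

With modified divisor 400: modified quotas Alpha 6.260, Beta 4.715, Gamma 6.855, Delta 12.623.
Rounding down: Alpha 6, Beta 4, Gamma 6, Delta 12 (total 28).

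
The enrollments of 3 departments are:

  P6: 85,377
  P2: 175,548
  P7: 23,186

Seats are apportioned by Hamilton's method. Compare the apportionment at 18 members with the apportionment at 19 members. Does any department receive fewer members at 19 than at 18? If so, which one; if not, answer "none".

At 18 seats: P6 5, P2 11, P7 2.
At 19 seats: P6 6, P2 12, P7 1.
P7 drops from 2 to 1.

P7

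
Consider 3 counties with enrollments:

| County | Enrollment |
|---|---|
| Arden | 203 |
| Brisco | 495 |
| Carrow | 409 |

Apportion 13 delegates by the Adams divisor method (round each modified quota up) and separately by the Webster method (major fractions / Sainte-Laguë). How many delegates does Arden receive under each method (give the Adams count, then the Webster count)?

3 and 2

Adams: Arden 3, Brisco 5, Carrow 5.
Webster: Arden 2, Brisco 6, Carrow 5.
Arden gets 3 under Adams and 2 under Webster.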